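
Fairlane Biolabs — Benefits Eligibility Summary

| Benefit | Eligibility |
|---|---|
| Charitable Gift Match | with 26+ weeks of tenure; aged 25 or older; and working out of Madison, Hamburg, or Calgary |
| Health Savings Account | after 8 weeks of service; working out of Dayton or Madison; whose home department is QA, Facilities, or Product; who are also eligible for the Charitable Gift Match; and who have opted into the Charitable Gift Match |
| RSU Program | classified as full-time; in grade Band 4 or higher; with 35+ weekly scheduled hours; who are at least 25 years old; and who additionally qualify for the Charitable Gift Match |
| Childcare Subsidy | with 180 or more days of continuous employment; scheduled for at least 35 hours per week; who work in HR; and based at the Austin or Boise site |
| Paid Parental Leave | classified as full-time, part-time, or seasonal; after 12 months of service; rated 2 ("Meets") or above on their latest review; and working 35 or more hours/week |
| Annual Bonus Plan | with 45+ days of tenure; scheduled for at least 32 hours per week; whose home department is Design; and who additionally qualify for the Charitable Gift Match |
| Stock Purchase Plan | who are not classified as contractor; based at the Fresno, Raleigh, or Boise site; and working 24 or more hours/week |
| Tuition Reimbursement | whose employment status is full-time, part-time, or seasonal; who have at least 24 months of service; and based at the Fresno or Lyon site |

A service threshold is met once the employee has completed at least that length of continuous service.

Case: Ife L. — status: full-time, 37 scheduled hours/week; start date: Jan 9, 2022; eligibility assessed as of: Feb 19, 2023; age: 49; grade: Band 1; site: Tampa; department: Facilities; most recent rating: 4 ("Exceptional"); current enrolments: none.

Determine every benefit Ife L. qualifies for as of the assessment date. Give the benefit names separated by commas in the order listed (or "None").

Paid Parental Leave

Service from Jan 9, 2022 to Feb 19, 2023: 406 days.
Charitable Gift Match — service 406 days ≥ 26 weeks (≈182 days) ✓; age 49 ≥ 25 ✓; site Tampa ✗ (not Madison, Hamburg, or Calgary) → not eligible.
Health Savings Account — service 406 days ≥ 8 weeks (≈56 days) ✓; site Tampa ✗ (not Dayton or Madison) → not eligible.
RSU Program — status full-time ✓; grade Band 1 < Band 4 ✗ → not eligible.
Childcare Subsidy — service 406 days ≥ 180 days ✓; 37 hrs/wk ≥ 35 ✓; dept Facilities ✗ → not eligible.
Paid Parental Leave — status full-time ✓; service 406 days ≥ 12 months (≈360 days) ✓; rating 4 ≥ 2 ✓; 37 hrs/wk ≥ 35 ✓ → eligible.
Annual Bonus Plan — service 406 days ≥ 45 days ✓; 37 hrs/wk ≥ 32 ✓; dept Facilities ✗ → not eligible.
Stock Purchase Plan — status full-time ✓ (not excluded); site Tampa ✗ (not Fresno, Raleigh, or Boise) → not eligible.
Tuition Reimbursement — status full-time ✓; service 406 days < 24 months (≈720 days) ✗ → not eligible.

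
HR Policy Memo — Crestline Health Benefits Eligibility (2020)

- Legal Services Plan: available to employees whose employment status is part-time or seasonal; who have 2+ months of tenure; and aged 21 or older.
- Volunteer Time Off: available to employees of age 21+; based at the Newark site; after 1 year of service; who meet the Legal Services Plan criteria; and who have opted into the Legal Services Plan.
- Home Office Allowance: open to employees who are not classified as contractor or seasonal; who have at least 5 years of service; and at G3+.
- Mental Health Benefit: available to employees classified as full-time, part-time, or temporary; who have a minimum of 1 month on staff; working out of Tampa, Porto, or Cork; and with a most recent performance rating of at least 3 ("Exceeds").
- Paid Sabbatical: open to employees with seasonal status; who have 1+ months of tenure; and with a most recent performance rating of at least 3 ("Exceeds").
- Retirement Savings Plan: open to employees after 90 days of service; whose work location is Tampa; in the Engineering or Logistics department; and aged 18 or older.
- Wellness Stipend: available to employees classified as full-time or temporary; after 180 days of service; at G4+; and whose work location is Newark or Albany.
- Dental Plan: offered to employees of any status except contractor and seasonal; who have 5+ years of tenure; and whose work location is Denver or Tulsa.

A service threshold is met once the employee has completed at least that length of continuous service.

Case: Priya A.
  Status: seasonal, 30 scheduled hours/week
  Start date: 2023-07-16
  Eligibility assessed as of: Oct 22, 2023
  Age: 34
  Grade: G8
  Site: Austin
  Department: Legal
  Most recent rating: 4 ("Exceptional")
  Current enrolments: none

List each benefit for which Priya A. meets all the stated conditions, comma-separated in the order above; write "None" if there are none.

Service from 2023-07-16 to Oct 22, 2023: 98 days.
Legal Services Plan — status seasonal ✓; service 98 days ≥ 2 months (≈60 days) ✓; age 34 ≥ 21 ✓ → eligible.
Volunteer Time Off — age 34 ≥ 21 ✓; site Austin ✗ (not Newark) → not eligible.
Home Office Allowance — status seasonal ✗ (excluded) → not eligible.
Mental Health Benefit — status seasonal ✗ (requires full-time, part-time, or temporary) → not eligible.
Paid Sabbatical — status seasonal ✓; service 98 days ≥ 1 month (≈30 days) ✓; rating 4 ≥ 3 ✓ → eligible.
Retirement Savings Plan — service 98 days ≥ 90 days ✓; site Austin ✗ (not Tampa) → not eligible.
Wellness Stipend — status seasonal ✗ (requires full-time or temporary) → not eligible.
Dental Plan — status seasonal ✗ (excluded) → not eligible.

Legal Services Plan, Paid Sabbatical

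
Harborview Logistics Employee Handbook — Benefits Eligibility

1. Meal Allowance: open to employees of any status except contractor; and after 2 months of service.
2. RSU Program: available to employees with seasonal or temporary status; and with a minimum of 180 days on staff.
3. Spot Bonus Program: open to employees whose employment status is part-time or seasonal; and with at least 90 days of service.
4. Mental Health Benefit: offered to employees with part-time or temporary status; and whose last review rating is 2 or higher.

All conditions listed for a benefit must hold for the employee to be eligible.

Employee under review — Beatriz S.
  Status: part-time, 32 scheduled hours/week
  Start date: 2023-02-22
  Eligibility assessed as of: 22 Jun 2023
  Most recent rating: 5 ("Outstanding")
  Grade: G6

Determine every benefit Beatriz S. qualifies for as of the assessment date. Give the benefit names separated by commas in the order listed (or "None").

Meal Allowance, Spot Bonus Program, Mental Health Benefit

Service from 2023-02-22 to 22 Jun 2023: 120 days.
Meal Allowance — status part-time ✓ (not excluded); service 120 days ≥ 2 months (≈60 days) ✓ → eligible.
RSU Program — status part-time ✗ (requires seasonal or temporary) → not eligible.
Spot Bonus Program — status part-time ✓; service 120 days ≥ 90 days ✓ → eligible.
Mental Health Benefit — status part-time ✓; rating 5 ≥ 2 ✓ → eligible.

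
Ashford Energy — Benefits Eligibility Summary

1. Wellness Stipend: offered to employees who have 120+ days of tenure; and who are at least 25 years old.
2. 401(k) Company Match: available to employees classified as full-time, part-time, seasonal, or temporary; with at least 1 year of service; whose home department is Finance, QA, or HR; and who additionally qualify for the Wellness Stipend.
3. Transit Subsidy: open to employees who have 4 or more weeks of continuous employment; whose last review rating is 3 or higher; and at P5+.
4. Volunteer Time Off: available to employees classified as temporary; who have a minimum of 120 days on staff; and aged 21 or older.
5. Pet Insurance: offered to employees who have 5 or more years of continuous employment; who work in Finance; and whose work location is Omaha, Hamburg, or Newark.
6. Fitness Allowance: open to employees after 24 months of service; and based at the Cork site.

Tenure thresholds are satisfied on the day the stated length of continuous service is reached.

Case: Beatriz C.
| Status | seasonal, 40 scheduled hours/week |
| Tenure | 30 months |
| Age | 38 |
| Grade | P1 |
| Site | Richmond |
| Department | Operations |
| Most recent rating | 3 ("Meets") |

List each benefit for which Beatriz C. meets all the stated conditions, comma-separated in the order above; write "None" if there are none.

Wellness Stipend — service 30 months ≥ 120 days ✓; age 38 ≥ 25 ✓ → eligible.
401(k) Company Match — status seasonal ✓; service 30 months ≥ 1 year (≈365 days) ✓; dept Operations ✗ → not eligible.
Transit Subsidy — service 30 months ≥ 4 weeks (≈28 days) ✓; rating 3 ≥ 3 ✓; grade P1 < P5 ✗ → not eligible.
Volunteer Time Off — status seasonal ✗ (requires temporary) → not eligible.
Pet Insurance — service 30 months < 5 years (≈1825 days) ✗ → not eligible.
Fitness Allowance — service 30 months ≥ 24 months ✓; site Richmond ✗ (not Cork) → not eligible.

Wellness Stipend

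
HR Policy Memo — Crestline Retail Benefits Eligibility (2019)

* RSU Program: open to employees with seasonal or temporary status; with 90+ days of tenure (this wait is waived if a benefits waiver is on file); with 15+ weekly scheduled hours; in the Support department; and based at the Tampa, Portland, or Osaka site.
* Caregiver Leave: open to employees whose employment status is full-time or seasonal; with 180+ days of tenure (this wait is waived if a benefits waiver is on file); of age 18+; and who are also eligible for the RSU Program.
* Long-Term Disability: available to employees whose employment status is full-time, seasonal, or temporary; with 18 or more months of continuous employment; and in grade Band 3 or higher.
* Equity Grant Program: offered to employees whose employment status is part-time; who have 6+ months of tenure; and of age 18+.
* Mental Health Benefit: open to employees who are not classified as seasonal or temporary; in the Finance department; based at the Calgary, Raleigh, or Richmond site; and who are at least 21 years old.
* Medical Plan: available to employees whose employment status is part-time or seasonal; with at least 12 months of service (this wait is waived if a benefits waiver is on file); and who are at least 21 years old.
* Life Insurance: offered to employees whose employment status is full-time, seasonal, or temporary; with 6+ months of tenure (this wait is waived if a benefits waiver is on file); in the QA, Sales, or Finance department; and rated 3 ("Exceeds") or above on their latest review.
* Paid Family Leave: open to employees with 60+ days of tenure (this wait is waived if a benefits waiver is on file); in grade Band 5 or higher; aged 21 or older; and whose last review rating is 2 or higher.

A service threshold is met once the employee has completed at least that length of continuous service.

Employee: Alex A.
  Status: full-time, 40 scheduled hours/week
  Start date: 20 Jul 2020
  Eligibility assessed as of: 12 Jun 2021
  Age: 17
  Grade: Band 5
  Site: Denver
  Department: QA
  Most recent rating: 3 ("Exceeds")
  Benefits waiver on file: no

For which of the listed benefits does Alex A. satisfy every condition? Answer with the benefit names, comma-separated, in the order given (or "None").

Service from 20 Jul 2020 to 12 Jun 2021: 327 days.
RSU Program — status full-time ✗ (requires seasonal or temporary) → not eligible.
Caregiver Leave — status full-time ✓; no waiver, service 327 days ≥ 180 days ✓; age 17 < 18 ✗ → not eligible.
Long-Term Disability — status full-time ✓; service 327 days < 18 months (≈540 days) ✗ → not eligible.
Equity Grant Program — status full-time ✗ (requires part-time) → not eligible.
Mental Health Benefit — status full-time ✓ (not excluded); dept QA ✗ → not eligible.
Medical Plan — status full-time ✗ (requires part-time or seasonal) → not eligible.
Life Insurance — status full-time ✓; no waiver, service 327 days ≥ 6 months (≈180 days) ✓; dept QA ✓; rating 3 ≥ 3 ✓ → eligible.
Paid Family Leave — no waiver, service 327 days ≥ 60 days ✓; grade Band 5 ≥ Band 5 ✓; age 17 < 21 ✗ → not eligible.

Life Insurance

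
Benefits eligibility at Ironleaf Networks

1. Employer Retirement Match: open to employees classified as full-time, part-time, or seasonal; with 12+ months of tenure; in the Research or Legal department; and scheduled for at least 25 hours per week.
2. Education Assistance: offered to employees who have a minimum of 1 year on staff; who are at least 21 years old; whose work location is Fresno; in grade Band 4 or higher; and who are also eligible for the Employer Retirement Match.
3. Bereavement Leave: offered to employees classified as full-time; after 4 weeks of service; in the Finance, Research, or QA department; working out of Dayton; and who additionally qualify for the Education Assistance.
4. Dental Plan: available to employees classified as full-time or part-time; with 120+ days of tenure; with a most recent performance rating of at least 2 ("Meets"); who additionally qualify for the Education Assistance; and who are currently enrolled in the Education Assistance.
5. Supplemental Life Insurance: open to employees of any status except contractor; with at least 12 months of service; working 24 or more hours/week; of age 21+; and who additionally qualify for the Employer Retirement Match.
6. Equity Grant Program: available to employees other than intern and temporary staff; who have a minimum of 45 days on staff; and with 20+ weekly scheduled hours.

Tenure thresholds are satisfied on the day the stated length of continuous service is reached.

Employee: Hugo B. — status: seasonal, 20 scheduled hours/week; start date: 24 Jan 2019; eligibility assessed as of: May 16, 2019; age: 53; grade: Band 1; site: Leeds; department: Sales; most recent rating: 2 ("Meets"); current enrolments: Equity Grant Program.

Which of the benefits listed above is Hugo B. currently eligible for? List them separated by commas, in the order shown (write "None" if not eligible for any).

Service from 24 Jan 2019 to May 16, 2019: 112 days.
Employer Retirement Match — status seasonal ✓; service 112 days < 12 months (≈360 days) ✗ → not eligible.
Education Assistance — service 112 days < 1 year (≈365 days) ✗ → not eligible.
Bereavement Leave — status seasonal ✗ (requires full-time) → not eligible.
Dental Plan — status seasonal ✗ (requires full-time or part-time) → not eligible.
Supplemental Life Insurance — status seasonal ✓ (not excluded); service 112 days < 12 months (≈360 days) ✗ → not eligible.
Equity Grant Program — status seasonal ✓ (not excluded); service 112 days ≥ 45 days ✓; 20 hrs/wk ≥ 20 ✓ → eligible.

Equity Grant Program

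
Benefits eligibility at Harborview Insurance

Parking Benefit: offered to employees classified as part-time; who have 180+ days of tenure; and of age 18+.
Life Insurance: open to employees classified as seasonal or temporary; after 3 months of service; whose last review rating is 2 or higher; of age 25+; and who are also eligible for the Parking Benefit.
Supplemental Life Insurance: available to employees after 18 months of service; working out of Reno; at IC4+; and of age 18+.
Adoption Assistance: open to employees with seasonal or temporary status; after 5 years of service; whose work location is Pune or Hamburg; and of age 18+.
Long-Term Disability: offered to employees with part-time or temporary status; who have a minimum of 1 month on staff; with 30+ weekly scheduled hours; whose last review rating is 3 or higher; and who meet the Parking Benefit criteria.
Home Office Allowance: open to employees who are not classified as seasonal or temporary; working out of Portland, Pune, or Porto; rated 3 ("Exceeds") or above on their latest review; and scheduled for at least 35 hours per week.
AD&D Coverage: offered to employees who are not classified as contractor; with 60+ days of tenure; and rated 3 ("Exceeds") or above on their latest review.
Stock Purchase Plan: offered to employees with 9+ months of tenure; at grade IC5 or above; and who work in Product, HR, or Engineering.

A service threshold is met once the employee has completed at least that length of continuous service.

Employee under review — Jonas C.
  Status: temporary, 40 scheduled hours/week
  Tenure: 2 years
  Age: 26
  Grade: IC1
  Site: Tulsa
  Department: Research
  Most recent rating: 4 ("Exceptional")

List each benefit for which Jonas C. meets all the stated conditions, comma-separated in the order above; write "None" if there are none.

Parking Benefit — status temporary ✗ (requires part-time) → not eligible.
Life Insurance — status temporary ✓; service 2 years ≥ 3 months (≈90 days) ✓; rating 4 ≥ 2 ✓; age 26 ≥ 25 ✓; not eligible for Parking Benefit ✗ → not eligible.
Supplemental Life Insurance — service 2 years ≥ 18 months (≈540 days) ✓; site Tulsa ✗ (not Reno) → not eligible.
Adoption Assistance — status temporary ✓; service 2 years < 5 years ✗ → not eligible.
Long-Term Disability — status temporary ✓; service 2 years ≥ 1 month (≈30 days) ✓; 40 hrs/wk ≥ 30 ✓; rating 4 ≥ 3 ✓; not eligible for Parking Benefit ✗ → not eligible.
Home Office Allowance — status temporary ✗ (excluded) → not eligible.
AD&D Coverage — status temporary ✓ (not excluded); service 2 years ≥ 60 days ✓; rating 4 ≥ 3 ✓ → eligible.
Stock Purchase Plan — service 2 years ≥ 9 months (≈270 days) ✓; grade IC1 < IC5 ✗ → not eligible.

AD&D Coverage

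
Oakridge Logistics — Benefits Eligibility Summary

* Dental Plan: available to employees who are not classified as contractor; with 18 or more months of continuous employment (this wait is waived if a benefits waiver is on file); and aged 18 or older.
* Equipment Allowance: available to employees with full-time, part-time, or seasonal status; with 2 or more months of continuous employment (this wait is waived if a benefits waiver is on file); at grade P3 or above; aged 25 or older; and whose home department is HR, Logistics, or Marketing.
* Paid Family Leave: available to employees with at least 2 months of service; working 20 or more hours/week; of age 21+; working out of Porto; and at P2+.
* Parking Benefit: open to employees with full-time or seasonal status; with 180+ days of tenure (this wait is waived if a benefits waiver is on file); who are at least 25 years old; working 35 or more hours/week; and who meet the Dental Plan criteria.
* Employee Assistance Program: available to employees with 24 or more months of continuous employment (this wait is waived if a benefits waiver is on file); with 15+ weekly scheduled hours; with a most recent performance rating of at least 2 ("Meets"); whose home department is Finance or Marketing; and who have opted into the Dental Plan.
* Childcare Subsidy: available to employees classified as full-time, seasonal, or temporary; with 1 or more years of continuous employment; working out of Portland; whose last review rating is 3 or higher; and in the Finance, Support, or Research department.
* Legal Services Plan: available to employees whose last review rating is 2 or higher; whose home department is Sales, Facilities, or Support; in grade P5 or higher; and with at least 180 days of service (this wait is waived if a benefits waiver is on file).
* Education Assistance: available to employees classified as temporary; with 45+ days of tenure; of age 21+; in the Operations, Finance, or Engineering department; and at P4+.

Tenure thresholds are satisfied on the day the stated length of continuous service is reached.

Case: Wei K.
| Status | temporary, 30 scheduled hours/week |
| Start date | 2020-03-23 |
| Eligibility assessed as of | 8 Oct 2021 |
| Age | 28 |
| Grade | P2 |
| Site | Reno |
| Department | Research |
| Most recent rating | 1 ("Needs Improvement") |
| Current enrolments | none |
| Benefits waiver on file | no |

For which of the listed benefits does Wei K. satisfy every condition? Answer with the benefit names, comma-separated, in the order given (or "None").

Service from 2020-03-23 to 8 Oct 2021: 564 days.
Dental Plan — status temporary ✓ (not excluded); no waiver, service 564 days ≥ 18 months (≈540 days) ✓; age 28 ≥ 18 ✓ → eligible.
Equipment Allowance — status temporary ✗ (requires full-time, part-time, or seasonal) → not eligible.
Paid Family Leave — service 564 days ≥ 2 months (≈60 days) ✓; 30 hrs/wk ≥ 20 ✓; age 28 ≥ 21 ✓; site Reno ✗ (not Porto) → not eligible.
Parking Benefit — status temporary ✗ (requires full-time or seasonal) → not eligible.
Employee Assistance Program — no waiver, service 564 days < 24 months (≈720 days) ✗ → not eligible.
Childcare Subsidy — status temporary ✓; service 564 days ≥ 1 year (≈365 days) ✓; site Reno ✗ (not Portland) → not eligible.
Legal Services Plan — rating 1 < 2 ✗ → not eligible.
Education Assistance — status temporary ✓; service 564 days ≥ 45 days ✓; age 28 ≥ 21 ✓; dept Research ✗ → not eligible.

Dental Plan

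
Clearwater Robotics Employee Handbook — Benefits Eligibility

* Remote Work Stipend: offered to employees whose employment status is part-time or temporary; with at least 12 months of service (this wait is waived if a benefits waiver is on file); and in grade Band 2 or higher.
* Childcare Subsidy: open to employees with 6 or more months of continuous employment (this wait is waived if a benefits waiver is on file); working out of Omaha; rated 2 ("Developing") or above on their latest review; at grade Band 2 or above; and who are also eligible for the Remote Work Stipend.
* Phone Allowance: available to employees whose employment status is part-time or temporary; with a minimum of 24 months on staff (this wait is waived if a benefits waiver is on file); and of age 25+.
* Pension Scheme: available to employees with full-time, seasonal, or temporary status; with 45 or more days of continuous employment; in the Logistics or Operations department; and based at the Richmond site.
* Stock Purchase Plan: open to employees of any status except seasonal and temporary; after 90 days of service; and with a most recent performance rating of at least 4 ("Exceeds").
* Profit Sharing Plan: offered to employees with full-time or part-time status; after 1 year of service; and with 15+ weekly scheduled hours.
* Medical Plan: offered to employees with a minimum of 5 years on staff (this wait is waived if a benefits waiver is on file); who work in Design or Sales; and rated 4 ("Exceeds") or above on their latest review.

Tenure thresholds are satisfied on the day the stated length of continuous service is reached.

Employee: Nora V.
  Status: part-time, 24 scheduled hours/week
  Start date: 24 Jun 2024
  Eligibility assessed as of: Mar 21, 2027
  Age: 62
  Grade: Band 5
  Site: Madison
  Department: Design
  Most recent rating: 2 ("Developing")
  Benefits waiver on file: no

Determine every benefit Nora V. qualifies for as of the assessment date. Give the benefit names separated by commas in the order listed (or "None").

Service from 24 Jun 2024 to Mar 21, 2027: 1000 days.
Remote Work Stipend — status part-time ✓; no waiver, service 1000 days ≥ 12 months (≈360 days) ✓; grade Band 5 ≥ Band 2 ✓ → eligible.
Childcare Subsidy — no waiver, service 1000 days ≥ 6 months (≈180 days) ✓; site Madison ✗ (not Omaha) → not eligible.
Phone Allowance — status part-time ✓; no waiver, service 1000 days ≥ 24 months (≈720 days) ✓; age 62 ≥ 25 ✓ → eligible.
Pension Scheme — status part-time ✗ (requires full-time, seasonal, or temporary) → not eligible.
Stock Purchase Plan — status part-time ✓ (not excluded); service 1000 days ≥ 90 days ✓; rating 2 < 4 ✗ → not eligible.
Profit Sharing Plan — status part-time ✓; service 1000 days ≥ 1 year (≈365 days) ✓; 24 hrs/wk ≥ 15 ✓ → eligible.
Medical Plan — no waiver, service 1000 days < 5 years (≈1825 days) ✗ → not eligible.

Remote Work Stipend, Phone Allowance, Profit Sharing Plan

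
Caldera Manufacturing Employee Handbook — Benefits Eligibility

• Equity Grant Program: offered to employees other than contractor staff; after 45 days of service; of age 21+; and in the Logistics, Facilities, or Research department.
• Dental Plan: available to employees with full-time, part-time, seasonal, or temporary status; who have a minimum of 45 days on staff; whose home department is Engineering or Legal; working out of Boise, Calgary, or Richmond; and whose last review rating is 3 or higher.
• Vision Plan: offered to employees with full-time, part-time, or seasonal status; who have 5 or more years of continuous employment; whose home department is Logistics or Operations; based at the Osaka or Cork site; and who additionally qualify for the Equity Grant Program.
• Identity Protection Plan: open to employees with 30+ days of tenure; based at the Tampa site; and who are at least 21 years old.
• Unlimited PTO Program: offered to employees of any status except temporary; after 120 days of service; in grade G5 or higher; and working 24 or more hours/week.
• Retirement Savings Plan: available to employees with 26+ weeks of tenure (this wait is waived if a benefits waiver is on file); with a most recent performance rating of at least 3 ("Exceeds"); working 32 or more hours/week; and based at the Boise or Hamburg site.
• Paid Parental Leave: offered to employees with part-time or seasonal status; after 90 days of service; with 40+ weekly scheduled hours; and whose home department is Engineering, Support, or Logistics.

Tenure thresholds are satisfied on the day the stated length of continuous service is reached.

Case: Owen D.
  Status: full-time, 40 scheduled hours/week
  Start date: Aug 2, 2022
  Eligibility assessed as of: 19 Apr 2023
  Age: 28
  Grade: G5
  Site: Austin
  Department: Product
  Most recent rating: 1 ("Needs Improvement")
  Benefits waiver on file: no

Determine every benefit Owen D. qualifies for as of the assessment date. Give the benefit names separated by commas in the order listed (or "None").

Service from Aug 2, 2022 to 19 Apr 2023: 260 days.
Equity Grant Program — status full-time ✓ (not excluded); service 260 days ≥ 45 days ✓; age 28 ≥ 21 ✓; dept Product ✗ → not eligible.
Dental Plan — status full-time ✓; service 260 days ≥ 45 days ✓; dept Product ✗ → not eligible.
Vision Plan — status full-time ✓; service 260 days < 5 years (≈1825 days) ✗ → not eligible.
Identity Protection Plan — service 260 days ≥ 30 days ✓; site Austin ✗ (not Tampa) → not eligible.
Unlimited PTO Program — status full-time ✓ (not excluded); service 260 days ≥ 120 days ✓; grade G5 ≥ G5 ✓; 40 hrs/wk ≥ 24 ✓ → eligible.
Retirement Savings Plan — no waiver, service 260 days ≥ 26 weeks (≈182 days) ✓; rating 1 < 3 ✗ → not eligible.
Paid Parental Leave — status full-time ✗ (requires part-time or seasonal) → not eligible.

Unlimited PTO Program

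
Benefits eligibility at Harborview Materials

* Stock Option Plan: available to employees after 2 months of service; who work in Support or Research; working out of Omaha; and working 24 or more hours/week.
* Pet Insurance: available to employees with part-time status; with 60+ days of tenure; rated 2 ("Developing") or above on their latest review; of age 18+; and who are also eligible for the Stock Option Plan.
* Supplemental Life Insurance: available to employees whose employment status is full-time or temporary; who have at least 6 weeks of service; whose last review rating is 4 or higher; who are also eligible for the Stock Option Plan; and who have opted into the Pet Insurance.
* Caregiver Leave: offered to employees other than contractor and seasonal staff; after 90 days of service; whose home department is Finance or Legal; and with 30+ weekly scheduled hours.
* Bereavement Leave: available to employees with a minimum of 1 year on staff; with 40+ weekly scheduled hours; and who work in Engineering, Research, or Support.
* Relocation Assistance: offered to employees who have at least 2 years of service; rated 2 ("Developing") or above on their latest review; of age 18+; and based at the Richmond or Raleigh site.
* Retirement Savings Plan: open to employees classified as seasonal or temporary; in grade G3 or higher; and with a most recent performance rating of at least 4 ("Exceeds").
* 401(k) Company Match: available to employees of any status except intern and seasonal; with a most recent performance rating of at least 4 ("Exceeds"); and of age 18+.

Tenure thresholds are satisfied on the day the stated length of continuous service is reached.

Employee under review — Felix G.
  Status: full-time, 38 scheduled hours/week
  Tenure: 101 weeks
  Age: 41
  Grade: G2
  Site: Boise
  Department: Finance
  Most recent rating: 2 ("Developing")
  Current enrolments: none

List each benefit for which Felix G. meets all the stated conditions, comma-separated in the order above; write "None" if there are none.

Stock Option Plan — service 101 weeks ≥ 2 months (≈60 days) ✓; dept Finance ✗ → not eligible.
Pet Insurance — status full-time ✗ (requires part-time) → not eligible.
Supplemental Life Insurance — status full-time ✓; service 101 weeks ≥ 6 weeks ✓; rating 2 < 4 ✗ → not eligible.
Caregiver Leave — status full-time ✓ (not excluded); service 101 weeks ≥ 90 days ✓; dept Finance ✓; 38 hrs/wk ≥ 30 ✓ → eligible.
Bereavement Leave — service 101 weeks ≥ 1 year (≈365 days) ✓; 38 hrs/wk < 40 ✗ → not eligible.
Relocation Assistance — service 101 weeks < 2 years (≈730 days) ✗ → not eligible.
Retirement Savings Plan — status full-time ✗ (requires seasonal or temporary) → not eligible.
401(k) Company Match — status full-time ✓ (not excluded); rating 2 < 4 ✗ → not eligible.

Caregiver Leave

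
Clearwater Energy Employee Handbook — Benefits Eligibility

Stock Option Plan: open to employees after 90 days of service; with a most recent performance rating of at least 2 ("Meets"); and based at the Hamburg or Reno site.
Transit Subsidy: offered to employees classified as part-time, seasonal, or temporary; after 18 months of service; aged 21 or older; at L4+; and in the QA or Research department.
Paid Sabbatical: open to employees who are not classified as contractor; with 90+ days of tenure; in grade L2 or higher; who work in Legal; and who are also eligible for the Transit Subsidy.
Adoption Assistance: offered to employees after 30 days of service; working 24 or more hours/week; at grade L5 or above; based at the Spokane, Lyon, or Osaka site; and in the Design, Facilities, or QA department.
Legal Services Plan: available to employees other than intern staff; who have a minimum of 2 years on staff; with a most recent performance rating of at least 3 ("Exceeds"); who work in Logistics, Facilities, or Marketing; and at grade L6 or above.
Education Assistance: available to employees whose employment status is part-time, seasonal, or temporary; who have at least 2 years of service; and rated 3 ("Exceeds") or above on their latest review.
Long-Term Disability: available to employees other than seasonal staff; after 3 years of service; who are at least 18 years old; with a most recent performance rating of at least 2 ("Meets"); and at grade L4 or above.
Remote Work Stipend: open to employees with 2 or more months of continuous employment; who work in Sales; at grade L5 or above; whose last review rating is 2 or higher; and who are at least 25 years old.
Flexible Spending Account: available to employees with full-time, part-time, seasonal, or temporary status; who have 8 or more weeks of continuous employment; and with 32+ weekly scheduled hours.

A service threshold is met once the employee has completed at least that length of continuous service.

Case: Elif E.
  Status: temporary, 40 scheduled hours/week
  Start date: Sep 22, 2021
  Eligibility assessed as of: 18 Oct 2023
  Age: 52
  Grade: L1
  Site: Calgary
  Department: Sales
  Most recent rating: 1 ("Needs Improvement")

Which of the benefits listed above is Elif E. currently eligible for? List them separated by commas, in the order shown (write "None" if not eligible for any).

Service from Sep 22, 2021 to 18 Oct 2023: 756 days.
Stock Option Plan — service 756 days ≥ 90 days ✓; rating 1 < 2 ✗ → not eligible.
Transit Subsidy — status temporary ✓; service 756 days ≥ 18 months (≈540 days) ✓; age 52 ≥ 21 ✓; grade L1 < L4 ✗ → not eligible.
Paid Sabbatical — status temporary ✓ (not excluded); service 756 days ≥ 90 days ✓; grade L1 < L2 ✗ → not eligible.
Adoption Assistance — service 756 days ≥ 30 days ✓; 40 hrs/wk ≥ 24 ✓; grade L1 < L5 ✗ → not eligible.
Legal Services Plan — status temporary ✓ (not excluded); service 756 days ≥ 2 years (≈730 days) ✓; rating 1 < 3 ✗ → not eligible.
Education Assistance — status temporary ✓; service 756 days ≥ 2 years (≈730 days) ✓; rating 1 < 3 ✗ → not eligible.
Long-Term Disability — status temporary ✓ (not excluded); service 756 days < 3 years (≈1095 days) ✗ → not eligible.
Remote Work Stipend — service 756 days ≥ 2 months (≈60 days) ✓; dept Sales ✓; grade L1 < L5 ✗ → not eligible.
Flexible Spending Account — status temporary ✓; service 756 days ≥ 8 weeks (≈56 days) ✓; 40 hrs/wk ≥ 32 ✓ → eligible.

Flexible Spending Account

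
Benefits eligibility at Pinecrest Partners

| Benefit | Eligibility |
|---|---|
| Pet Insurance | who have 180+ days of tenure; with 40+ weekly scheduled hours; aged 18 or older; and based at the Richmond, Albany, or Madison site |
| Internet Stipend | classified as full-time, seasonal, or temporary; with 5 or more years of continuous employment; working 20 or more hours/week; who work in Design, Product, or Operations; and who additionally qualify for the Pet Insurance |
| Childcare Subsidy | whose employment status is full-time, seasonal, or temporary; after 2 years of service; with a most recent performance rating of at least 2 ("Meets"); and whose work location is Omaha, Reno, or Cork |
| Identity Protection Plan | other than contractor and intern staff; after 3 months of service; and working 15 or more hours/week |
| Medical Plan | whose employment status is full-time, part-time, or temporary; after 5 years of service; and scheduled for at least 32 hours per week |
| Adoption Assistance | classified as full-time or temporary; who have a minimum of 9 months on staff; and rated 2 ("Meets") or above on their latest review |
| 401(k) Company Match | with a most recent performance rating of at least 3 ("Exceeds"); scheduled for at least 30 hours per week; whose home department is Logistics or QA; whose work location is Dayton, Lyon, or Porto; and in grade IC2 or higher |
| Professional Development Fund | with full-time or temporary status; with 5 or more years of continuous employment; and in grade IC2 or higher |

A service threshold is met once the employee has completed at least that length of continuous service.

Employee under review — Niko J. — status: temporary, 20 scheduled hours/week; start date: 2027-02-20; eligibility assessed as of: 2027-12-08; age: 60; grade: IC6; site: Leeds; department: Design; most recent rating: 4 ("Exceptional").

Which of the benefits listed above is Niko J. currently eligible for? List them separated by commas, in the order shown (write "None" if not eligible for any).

Service from 2027-02-20 to 2027-12-08: 291 days.
Pet Insurance — service 291 days ≥ 180 days ✓; 20 hrs/wk < 40 ✗ → not eligible.
Internet Stipend — status temporary ✓; service 291 days < 5 years (≈1825 days) ✗ → not eligible.
Childcare Subsidy — status temporary ✓; service 291 days < 2 years (≈730 days) ✗ → not eligible.
Identity Protection Plan — status temporary ✓ (not excluded); service 291 days ≥ 3 months (≈90 days) ✓; 20 hrs/wk ≥ 15 ✓ → eligible.
Medical Plan — status temporary ✓; service 291 days < 5 years (≈1825 days) ✗ → not eligible.
Adoption Assistance — status temporary ✓; service 291 days ≥ 9 months (≈270 days) ✓; rating 4 ≥ 2 ✓ → eligible.
401(k) Company Match — rating 4 ≥ 3 ✓; 20 hrs/wk < 30 ✗ → not eligible.
Professional Development Fund — status temporary ✓; service 291 days < 5 years (≈1825 days) ✗ → not eligible.

Identity Protection Plan, Adoption Assistance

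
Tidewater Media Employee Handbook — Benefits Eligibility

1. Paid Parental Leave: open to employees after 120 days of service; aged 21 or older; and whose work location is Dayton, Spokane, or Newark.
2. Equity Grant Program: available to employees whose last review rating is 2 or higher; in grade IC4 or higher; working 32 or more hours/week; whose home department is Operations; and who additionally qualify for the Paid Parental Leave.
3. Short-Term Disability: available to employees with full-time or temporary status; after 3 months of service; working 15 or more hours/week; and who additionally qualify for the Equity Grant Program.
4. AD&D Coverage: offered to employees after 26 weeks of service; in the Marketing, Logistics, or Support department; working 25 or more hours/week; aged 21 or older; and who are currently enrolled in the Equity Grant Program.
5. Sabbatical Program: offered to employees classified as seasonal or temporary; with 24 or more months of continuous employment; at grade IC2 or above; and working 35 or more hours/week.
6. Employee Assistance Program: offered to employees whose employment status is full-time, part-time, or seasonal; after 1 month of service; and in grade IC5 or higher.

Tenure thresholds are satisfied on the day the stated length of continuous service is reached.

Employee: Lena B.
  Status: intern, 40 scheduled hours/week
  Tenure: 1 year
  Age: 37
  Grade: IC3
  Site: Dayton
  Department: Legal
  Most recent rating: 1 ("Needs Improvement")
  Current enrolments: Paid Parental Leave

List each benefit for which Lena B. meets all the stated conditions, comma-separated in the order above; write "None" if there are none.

Paid Parental Leave

Paid Parental Leave — service 1 year ≥ 120 days ✓; age 37 ≥ 21 ✓; site Dayton ✓ → eligible.
Equity Grant Program — rating 1 < 2 ✗ → not eligible.
Short-Term Disability — status intern ✗ (requires full-time or temporary) → not eligible.
AD&D Coverage — service 1 year ≥ 26 weeks (≈182 days) ✓; dept Legal ✗ → not eligible.
Sabbatical Program — status intern ✗ (requires seasonal or temporary) → not eligible.
Employee Assistance Program — status intern ✗ (requires full-time, part-time, or seasonal) → not eligible.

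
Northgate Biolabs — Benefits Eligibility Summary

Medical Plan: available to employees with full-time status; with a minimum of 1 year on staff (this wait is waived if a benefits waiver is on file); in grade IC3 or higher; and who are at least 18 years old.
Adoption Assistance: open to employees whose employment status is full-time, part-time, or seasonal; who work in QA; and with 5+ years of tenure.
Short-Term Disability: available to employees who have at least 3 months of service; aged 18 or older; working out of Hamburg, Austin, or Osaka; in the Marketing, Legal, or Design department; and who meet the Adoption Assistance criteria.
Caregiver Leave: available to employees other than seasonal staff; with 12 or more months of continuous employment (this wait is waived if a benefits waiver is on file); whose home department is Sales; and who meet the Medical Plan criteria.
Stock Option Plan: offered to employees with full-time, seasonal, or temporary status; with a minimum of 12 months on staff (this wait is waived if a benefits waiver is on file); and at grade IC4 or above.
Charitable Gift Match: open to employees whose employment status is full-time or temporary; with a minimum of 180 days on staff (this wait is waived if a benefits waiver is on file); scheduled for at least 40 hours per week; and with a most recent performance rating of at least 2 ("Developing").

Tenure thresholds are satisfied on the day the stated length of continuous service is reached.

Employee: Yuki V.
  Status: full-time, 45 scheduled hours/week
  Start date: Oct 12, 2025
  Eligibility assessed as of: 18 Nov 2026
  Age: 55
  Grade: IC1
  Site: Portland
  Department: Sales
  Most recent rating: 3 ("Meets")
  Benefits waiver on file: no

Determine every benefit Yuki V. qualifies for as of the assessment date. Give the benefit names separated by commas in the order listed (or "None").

Charitable Gift Match

Service from Oct 12, 2025 to 18 Nov 2026: 402 days.
Medical Plan — status full-time ✓; no waiver, service 402 days ≥ 1 year (≈365 days) ✓; grade IC1 < IC3 ✗ → not eligible.
Adoption Assistance — status full-time ✓; dept Sales ✗ → not eligible.
Short-Term Disability — service 402 days ≥ 3 months (≈90 days) ✓; age 55 ≥ 18 ✓; site Portland ✗ (not Hamburg, Austin, or Osaka) → not eligible.
Caregiver Leave — status full-time ✓ (not excluded); no waiver, service 402 days ≥ 12 months (≈360 days) ✓; dept Sales ✓; not eligible for Medical Plan ✗ → not eligible.
Stock Option Plan — status full-time ✓; no waiver, service 402 days ≥ 12 months (≈360 days) ✓; grade IC1 < IC4 ✗ → not eligible.
Charitable Gift Match — status full-time ✓; no waiver, service 402 days ≥ 180 days ✓; 45 hrs/wk ≥ 40 ✓; rating 3 ≥ 2 ✓ → eligible.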